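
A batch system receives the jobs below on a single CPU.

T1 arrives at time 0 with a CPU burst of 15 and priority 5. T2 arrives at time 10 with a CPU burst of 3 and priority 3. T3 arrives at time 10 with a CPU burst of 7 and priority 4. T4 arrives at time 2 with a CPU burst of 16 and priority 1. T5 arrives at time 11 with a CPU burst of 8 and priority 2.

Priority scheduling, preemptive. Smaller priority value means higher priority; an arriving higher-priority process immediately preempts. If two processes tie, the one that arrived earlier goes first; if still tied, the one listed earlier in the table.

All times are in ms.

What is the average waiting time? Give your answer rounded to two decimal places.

Gantt: | T1 0-2 | T4 2-18 | T5 18-26 | T2 26-29 | T3 29-36 | T1 36-49 |
Completion: T1=49  T2=29  T3=36  T4=18  T5=26
Waiting times: T1=34, T2=16, T3=19, T4=0, T5=7
Average waiting = (34+16+19+0+7) / 5 = 76/5 = 15.20

15.20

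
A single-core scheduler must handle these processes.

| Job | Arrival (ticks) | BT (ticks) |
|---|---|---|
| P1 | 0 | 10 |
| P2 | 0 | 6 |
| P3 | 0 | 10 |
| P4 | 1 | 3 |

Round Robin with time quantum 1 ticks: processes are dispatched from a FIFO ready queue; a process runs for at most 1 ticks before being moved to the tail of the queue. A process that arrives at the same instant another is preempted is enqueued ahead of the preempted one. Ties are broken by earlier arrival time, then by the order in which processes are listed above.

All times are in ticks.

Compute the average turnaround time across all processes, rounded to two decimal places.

Schedule: | P1 0-1 | P2 1-2 | P3 2-3 | P4 3-4 | P1 4-5 | P2 5-6 | P3 6-7 | P4 7-8 | P1 8-9 | P2 9-10 | P3 10-11 | P4 11-12 | P1 12-13 | P2 13-14 | P3 14-15 | P1 15-16 | P2 16-17 | P3 17-18 | P1 18-19 | P2 19-20 | P3 20-21 | P1 21-22 | P3 22-23 | P1 23-24 | P3 24-25 | P1 25-26 | P3 26-27 | P1 27-28 | P3 28-29 |
Completion: P1=28  P2=20  P3=29  P4=12
Turnaround times: P1=28, P2=20, P3=29, P4=11
Average turnaround = (28+20+29+11) / 4 = 88/4 = 22.00

22.00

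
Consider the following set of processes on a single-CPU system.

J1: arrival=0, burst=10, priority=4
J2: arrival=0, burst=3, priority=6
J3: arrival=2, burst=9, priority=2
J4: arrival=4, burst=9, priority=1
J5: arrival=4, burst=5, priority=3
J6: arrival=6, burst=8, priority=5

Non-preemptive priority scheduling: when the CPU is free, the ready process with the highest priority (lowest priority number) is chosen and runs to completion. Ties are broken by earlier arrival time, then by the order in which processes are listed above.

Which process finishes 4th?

Timeline: | J1 0-10 | J4 10-19 | J3 19-28 | J5 28-33 | J6 33-41 | J2 41-44 |
Completion: J1=10  J2=44  J3=28  J4=19  J5=33  J6=41
Turnaround (C−A): J1=10  J2=44  J3=26  J4=15  J5=29  J6=35
Finish order: J1 → J4 → J3 → J5 → J6 → J2

J5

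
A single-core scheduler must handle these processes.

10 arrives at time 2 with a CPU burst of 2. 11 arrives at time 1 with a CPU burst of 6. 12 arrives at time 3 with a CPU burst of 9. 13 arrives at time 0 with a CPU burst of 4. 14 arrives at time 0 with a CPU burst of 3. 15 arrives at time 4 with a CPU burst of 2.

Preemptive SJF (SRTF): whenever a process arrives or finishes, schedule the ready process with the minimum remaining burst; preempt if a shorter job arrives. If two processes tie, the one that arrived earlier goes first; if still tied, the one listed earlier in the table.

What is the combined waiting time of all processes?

33

Gantt: | 14 0-3 | 10 3-5 | 15 5-7 | 13 7-11 | 11 11-17 | 12 17-26 |
Completion: 10=5  11=17  12=26  13=11  14=3  15=7
Waiting = turnaround − burst: 10=1, 11=10, 12=14, 13=7, 14=0, 15=1
Total waiting = 1 + 10 + 14 + 7 + 0 + 1 = 33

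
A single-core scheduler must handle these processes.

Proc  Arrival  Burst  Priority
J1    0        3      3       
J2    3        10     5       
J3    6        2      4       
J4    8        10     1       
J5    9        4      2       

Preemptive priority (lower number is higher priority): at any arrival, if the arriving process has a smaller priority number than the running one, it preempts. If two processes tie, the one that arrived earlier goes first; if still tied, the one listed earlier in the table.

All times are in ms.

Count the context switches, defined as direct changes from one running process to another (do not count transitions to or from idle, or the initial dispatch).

Gantt: | J1 0-3 | J2 3-6 | J3 6-8 | J4 8-18 | J5 18-22 | J2 22-29 |
Completion: J1=3  J2=29  J3=8  J4=18  J5=22
Turnaround (C−A): J1=3  J2=26  J3=2  J4=10  J5=13

5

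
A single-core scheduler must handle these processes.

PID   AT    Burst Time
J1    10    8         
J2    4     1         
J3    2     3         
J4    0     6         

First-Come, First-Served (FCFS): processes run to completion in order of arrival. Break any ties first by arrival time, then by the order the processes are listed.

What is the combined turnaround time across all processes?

27

Gantt: | J4 0-6 | J3 6-9 | J2 9-10 | J1 10-18 |
Completion: J1=18  J2=10  J3=9  J4=6
Turnaround (C−A): J1=8  J2=6  J3=7  J4=6
Turnaround = completion − arrival: J1=8, J2=6, J3=7, J4=6
Total turnaround = 8 + 6 + 7 + 6 = 27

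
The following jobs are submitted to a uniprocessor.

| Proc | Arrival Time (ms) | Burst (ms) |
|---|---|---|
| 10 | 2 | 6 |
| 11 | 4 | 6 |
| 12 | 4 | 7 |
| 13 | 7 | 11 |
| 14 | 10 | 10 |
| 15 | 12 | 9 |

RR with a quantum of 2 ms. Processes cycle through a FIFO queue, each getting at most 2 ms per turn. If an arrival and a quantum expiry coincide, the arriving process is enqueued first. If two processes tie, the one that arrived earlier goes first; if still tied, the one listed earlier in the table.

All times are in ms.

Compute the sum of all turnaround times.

190

Gantt: | idle 0-2 | 10 2-4 | 11 4-6 | 12 6-8 | 10 8-10 | 11 10-12 | 13 12-14 | 12 14-16 | 14 16-18 | 10 18-20 | 15 20-22 | 11 22-24 | 13 24-26 | 12 26-28 | 14 28-30 | 15 30-32 | 13 32-34 | 12 34-35 | 14 35-37 | 15 37-39 | 13 39-41 | 14 41-43 | 15 43-45 | 13 45-47 | 14 47-49 | 15 49-50 | 13 50-51 |
Completion: 10=20  11=24  12=35  13=51  14=49  15=50
Turnaround (C−A): 10=18  11=20  12=31  13=44  14=39  15=38
Turnaround = completion − arrival: 10=18, 11=20, 12=31, 13=44, 14=39, 15=38
Total turnaround = 18 + 20 + 31 + 44 + 39 + 38 = 190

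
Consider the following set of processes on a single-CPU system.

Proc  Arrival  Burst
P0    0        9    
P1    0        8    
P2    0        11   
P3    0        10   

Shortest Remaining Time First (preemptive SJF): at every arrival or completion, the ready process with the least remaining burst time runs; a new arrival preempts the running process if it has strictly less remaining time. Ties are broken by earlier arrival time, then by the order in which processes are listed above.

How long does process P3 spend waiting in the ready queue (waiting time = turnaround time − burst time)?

Schedule: | P1 0-8 | P0 8-17 | P3 17-27 | P2 27-38 |
Completion: P0=17  P1=8  P2=38  P3=27
Waiting(P3) = turnaround − burst = 27 − 10 = 17

17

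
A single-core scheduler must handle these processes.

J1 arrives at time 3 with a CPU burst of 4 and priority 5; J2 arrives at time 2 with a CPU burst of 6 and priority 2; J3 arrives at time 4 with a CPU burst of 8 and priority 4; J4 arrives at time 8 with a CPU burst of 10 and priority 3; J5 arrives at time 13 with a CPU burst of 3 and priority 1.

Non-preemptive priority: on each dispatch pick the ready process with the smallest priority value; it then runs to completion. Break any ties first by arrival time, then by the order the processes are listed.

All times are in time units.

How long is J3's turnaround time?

Gantt: | idle 0-2 | J2 2-8 | J4 8-18 | J5 18-21 | J3 21-29 | J1 29-33 |
Completion: J1=33  J2=8  J3=29  J4=18  J5=21
Turnaround (C−A): J1=30  J2=6  J3=25  J4=10  J5=8
Turnaround(J3) = completion − arrival = 29 − 4 = 25

25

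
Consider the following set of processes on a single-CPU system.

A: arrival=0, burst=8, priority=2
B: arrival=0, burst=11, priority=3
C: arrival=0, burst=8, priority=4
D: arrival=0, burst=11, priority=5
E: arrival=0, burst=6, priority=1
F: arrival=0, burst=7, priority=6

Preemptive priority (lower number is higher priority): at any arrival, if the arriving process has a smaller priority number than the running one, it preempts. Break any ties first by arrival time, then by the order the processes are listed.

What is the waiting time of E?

Gantt: | E 0-6 | A 6-14 | B 14-25 | C 25-33 | D 33-44 | F 44-51 |
Completion: A=14  B=25  C=33  D=44  E=6  F=51
Waiting(E) = turnaround − burst = 6 − 6 = 0

0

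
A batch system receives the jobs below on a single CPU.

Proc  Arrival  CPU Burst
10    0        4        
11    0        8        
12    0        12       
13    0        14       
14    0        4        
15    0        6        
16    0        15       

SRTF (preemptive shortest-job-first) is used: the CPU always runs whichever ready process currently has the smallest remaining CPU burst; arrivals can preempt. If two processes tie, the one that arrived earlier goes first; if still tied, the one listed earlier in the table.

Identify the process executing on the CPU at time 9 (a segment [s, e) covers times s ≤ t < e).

15

Timeline: | 10 0-4 | 14 4-8 | 15 8-14 | 11 14-22 | 12 22-34 | 13 34-48 | 16 48-63 |
Completion: 10=4  11=22  12=34  13=48  14=8  15=14  16=63
Turnaround (C−A): 10=4  11=22  12=34  13=48  14=8  15=14  16=63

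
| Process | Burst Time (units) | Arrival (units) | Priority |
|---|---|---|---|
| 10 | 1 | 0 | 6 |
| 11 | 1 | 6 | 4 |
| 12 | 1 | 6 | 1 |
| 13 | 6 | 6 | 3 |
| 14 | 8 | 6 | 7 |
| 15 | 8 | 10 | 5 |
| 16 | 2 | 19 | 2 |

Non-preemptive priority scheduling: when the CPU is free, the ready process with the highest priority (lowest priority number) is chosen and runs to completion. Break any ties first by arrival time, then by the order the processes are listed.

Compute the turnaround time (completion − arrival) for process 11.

8

Schedule: | 10 0-1 | idle 1-6 | 12 6-7 | 13 7-13 | 11 13-14 | 15 14-22 | 16 22-24 | 14 24-32 |
Completion: 10=1  11=14  12=7  13=13  14=32  15=22  16=24
Turnaround(11) = completion − arrival = 14 − 6 = 8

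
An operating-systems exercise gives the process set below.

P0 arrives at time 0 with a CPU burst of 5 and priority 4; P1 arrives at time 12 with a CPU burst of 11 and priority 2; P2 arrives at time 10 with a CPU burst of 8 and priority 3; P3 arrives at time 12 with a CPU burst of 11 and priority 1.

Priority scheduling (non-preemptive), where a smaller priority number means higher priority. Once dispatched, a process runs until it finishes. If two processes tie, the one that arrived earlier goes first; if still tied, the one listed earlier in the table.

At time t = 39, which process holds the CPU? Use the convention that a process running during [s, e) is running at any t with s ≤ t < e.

Schedule: | P0 0-5 | idle 5-10 | P2 10-18 | P3 18-29 | P1 29-40 |
Completion: P0=5  P1=40  P2=18  P3=29
Turnaround (C−A): P0=5  P1=28  P2=8  P3=17

P1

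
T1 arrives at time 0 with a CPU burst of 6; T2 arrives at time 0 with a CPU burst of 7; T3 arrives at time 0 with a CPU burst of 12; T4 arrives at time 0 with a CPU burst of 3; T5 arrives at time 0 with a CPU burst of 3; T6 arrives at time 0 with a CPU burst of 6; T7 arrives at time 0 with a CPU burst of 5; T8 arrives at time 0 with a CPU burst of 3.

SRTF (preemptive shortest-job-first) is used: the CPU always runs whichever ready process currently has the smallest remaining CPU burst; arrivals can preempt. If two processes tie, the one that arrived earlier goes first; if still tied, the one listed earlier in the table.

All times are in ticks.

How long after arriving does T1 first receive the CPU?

14

Timeline: | T4 0-3 | T5 3-6 | T8 6-9 | T7 9-14 | T1 14-20 | T6 20-26 | T2 26-33 | T3 33-45 |
Completion: T1=20  T2=33  T3=45  T4=3  T5=6  T6=26  T7=14  T8=9
Turnaround (C−A): T1=20  T2=33  T3=45  T4=3  T5=6  T6=26  T7=14  T8=9
Response(T1) = first start − arrival = 14 − 0 = 14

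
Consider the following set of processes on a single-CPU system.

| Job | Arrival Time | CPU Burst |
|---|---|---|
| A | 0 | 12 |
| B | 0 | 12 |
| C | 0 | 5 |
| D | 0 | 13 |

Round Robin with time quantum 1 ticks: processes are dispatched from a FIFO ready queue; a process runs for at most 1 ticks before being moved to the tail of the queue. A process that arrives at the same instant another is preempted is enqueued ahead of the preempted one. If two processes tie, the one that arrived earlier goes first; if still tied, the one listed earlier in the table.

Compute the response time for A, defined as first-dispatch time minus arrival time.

Gantt: | A 0-1 | B 1-2 | C 2-3 | D 3-4 | A 4-5 | B 5-6 | C 6-7 | D 7-8 | A 8-9 | B 9-10 | C 10-11 | D 11-12 | A 12-13 | B 13-14 | C 14-15 | D 15-16 | A 16-17 | B 17-18 | C 18-19 | D 19-20 | A 20-21 | B 21-22 | D 22-23 | A 23-24 | B 24-25 | D 25-26 | A 26-27 | B 27-28 | D 28-29 | A 29-30 | B 30-31 | D 31-32 | A 32-33 | B 33-34 | D 34-35 | A 35-36 | B 36-37 | D 37-38 | A 38-39 | B 39-40 | D 40-42 |
Completion: A=39  B=40  C=19  D=42
Response(A) = first start − arrival = 0 − 0 = 0

0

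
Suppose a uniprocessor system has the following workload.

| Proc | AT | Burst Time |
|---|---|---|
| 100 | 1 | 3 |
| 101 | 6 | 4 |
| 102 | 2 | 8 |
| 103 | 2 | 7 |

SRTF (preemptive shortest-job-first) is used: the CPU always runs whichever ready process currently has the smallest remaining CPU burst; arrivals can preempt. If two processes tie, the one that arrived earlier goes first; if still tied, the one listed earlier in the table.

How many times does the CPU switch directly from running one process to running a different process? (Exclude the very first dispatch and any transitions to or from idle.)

Timeline: | idle 0-1 | 100 1-4 | 103 4-6 | 101 6-10 | 103 10-15 | 102 15-23 |
Completion: 100=4  101=10  102=23  103=15

4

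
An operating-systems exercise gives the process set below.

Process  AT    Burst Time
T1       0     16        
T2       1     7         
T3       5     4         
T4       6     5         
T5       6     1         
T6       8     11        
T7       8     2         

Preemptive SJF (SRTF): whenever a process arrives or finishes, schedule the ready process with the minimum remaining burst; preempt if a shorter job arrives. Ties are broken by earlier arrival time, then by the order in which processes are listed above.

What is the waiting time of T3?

6

Gantt: | T1 0-1 | T2 1-6 | T5 6-7 | T2 7-9 | T7 9-11 | T3 11-15 | T4 15-20 | T6 20-31 | T1 31-46 |
Completion: T1=46  T2=9  T3=15  T4=20  T5=7  T6=31  T7=11
Waiting(T3) = turnaround − burst = 10 − 4 = 6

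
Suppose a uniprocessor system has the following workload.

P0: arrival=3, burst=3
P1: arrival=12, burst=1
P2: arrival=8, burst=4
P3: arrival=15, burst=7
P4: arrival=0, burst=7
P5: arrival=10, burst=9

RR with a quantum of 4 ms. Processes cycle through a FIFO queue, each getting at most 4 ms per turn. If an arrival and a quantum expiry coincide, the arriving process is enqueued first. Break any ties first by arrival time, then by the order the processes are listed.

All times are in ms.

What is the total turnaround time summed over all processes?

63

Schedule: | P4 0-4 | P0 4-7 | P4 7-10 | P2 10-14 | P5 14-18 | P1 18-19 | P3 19-23 | P5 23-27 | P3 27-30 | P5 30-31 |
Completion: P0=7  P1=19  P2=14  P3=30  P4=10  P5=31
Turnaround (C−A): P0=4  P1=7  P2=6  P3=15  P4=10  P5=21
Turnaround = completion − arrival: P0=4, P1=7, P2=6, P3=15, P4=10, P5=21
Total turnaround = 4 + 7 + 6 + 15 + 10 + 21 = 63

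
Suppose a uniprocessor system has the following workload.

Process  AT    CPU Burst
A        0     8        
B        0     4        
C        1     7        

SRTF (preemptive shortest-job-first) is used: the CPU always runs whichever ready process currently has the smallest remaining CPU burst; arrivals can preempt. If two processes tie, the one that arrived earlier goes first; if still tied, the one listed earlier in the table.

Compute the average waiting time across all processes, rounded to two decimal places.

Schedule: | B 0-4 | C 4-11 | A 11-19 |
Completion: A=19  B=4  C=11
Turnaround (C−A): A=19  B=4  C=10
Waiting times: A=11, B=0, C=3
Average waiting = (11+0+3) / 3 = 14/3 = 4.67

4.67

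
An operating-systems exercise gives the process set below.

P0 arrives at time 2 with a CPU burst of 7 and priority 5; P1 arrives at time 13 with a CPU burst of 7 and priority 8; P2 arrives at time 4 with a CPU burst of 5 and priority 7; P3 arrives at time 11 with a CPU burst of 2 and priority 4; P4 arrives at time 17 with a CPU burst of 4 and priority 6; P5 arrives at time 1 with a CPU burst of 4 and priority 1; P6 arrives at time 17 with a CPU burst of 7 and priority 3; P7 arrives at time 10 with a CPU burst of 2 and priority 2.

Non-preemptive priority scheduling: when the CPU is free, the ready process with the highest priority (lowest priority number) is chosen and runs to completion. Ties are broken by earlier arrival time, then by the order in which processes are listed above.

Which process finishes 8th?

P1

Timeline: | idle 0-1 | P5 1-5 | P0 5-12 | P7 12-14 | P3 14-16 | P2 16-21 | P6 21-28 | P4 28-32 | P1 32-39 |
Completion: P0=12  P1=39  P2=21  P3=16  P4=32  P5=5  P6=28  P7=14
Finish order: P5 → P0 → P7 → P3 → P2 → P6 → P4 → P1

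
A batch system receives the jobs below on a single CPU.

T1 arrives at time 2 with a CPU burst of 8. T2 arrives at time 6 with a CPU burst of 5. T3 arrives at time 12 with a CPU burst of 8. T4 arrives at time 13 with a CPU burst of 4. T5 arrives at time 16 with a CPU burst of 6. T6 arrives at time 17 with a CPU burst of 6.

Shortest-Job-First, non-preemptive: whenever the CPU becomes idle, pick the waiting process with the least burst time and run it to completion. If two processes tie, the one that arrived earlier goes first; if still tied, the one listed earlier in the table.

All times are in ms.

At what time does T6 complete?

31

Timeline: | idle 0-2 | T1 2-10 | T2 10-15 | T4 15-19 | T5 19-25 | T6 25-31 | T3 31-39 |
Completion: T1=10  T2=15  T3=39  T4=19  T5=25  T6=31
Turnaround (C−A): T1=8  T2=9  T3=27  T4=6  T5=9  T6=14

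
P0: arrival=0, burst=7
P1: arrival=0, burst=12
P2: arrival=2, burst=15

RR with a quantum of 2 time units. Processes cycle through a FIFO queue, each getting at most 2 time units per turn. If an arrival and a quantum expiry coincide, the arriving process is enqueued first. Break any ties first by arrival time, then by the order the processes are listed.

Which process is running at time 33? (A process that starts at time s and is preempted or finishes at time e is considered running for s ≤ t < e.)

Schedule: | P0 0-2 | P1 2-4 | P2 4-6 | P0 6-8 | P1 8-10 | P2 10-12 | P0 12-14 | P1 14-16 | P2 16-18 | P0 18-19 | P1 19-21 | P2 21-23 | P1 23-25 | P2 25-27 | P1 27-29 | P2 29-34 |
Completion: P0=19  P1=29  P2=34

P2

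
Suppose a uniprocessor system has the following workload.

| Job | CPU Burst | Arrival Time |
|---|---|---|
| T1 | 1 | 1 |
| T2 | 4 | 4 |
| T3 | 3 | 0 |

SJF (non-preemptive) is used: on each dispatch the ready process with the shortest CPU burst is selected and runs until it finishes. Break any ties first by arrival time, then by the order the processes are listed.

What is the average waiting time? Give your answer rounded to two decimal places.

0.67

Gantt: | T3 0-3 | T1 3-4 | T2 4-8 |
Completion: T1=4  T2=8  T3=3
Turnaround (C−A): T1=3  T2=4  T3=3
Waiting times: T1=2, T2=0, T3=0
Average waiting = (2+0+0) / 3 = 2/3 = 0.67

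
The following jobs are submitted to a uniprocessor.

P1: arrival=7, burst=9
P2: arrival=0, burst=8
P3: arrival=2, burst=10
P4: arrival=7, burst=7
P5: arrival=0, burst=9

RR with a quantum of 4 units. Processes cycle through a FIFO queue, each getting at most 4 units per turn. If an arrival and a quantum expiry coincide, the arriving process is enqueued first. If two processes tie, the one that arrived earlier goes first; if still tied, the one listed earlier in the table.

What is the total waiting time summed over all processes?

Timeline: | P2 0-4 | P5 4-8 | P3 8-12 | P2 12-16 | P1 16-20 | P4 20-24 | P5 24-28 | P3 28-32 | P1 32-36 | P4 36-39 | P5 39-40 | P3 40-42 | P1 42-43 |
Completion: P1=43  P2=16  P3=42  P4=39  P5=40
Turnaround (C−A): P1=36  P2=16  P3=40  P4=32  P5=40
Waiting = turnaround − burst: P1=27, P2=8, P3=30, P4=25, P5=31
Total waiting = 27 + 8 + 30 + 25 + 31 = 121

121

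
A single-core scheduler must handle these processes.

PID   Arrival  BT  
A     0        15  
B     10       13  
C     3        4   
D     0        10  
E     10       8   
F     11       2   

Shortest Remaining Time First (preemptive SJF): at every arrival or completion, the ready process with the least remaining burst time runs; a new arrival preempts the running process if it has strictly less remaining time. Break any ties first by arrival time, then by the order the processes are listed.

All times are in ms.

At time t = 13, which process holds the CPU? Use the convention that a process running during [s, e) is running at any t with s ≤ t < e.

D

Schedule: | D 0-3 | C 3-7 | D 7-11 | F 11-13 | D 13-16 | E 16-24 | B 24-37 | A 37-52 |
Completion: A=52  B=37  C=7  D=16  E=24  F=13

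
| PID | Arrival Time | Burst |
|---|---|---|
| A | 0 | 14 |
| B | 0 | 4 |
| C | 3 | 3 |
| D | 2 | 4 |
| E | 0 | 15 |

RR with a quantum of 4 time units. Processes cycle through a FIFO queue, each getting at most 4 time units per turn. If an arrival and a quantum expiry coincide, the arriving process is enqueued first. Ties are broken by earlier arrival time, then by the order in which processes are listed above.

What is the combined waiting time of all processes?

75

Schedule: | A 0-4 | B 4-8 | E 8-12 | D 12-16 | C 16-19 | A 19-23 | E 23-27 | A 27-31 | E 31-35 | A 35-37 | E 37-40 |
Completion: A=37  B=8  C=19  D=16  E=40
Turnaround (C−A): A=37  B=8  C=16  D=14  E=40
Waiting = turnaround − burst: A=23, B=4, C=13, D=10, E=25
Total waiting = 23 + 4 + 13 + 10 + 25 = 75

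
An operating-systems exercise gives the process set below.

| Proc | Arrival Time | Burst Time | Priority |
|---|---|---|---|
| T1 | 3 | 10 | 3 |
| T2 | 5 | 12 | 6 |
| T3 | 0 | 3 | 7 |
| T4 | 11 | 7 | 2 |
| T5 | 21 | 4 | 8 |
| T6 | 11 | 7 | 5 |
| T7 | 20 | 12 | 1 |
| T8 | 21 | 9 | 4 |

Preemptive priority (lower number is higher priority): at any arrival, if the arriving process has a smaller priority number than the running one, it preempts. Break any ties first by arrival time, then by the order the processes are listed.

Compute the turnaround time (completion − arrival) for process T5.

43

Gantt: | T3 0-3 | T1 3-11 | T4 11-18 | T1 18-20 | T7 20-32 | T8 32-41 | T6 41-48 | T2 48-60 | T5 60-64 |
Completion: T1=20  T2=60  T3=3  T4=18  T5=64  T6=48  T7=32  T8=41
Turnaround (C−A): T1=17  T2=55  T3=3  T4=7  T5=43  T6=37  T7=12  T8=20
Turnaround(T5) = completion − arrival = 64 − 21 = 43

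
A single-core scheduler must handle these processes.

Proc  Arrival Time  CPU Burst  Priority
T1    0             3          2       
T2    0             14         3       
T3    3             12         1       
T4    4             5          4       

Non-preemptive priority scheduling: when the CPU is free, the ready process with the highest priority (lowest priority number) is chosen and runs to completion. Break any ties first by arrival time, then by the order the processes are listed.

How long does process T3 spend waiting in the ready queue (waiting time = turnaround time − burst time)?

0

Timeline: | T1 0-3 | T3 3-15 | T2 15-29 | T4 29-34 |
Completion: T1=3  T2=29  T3=15  T4=34
Turnaround (C−A): T1=3  T2=29  T3=12  T4=30
Waiting(T3) = turnaround − burst = 12 − 12 = 0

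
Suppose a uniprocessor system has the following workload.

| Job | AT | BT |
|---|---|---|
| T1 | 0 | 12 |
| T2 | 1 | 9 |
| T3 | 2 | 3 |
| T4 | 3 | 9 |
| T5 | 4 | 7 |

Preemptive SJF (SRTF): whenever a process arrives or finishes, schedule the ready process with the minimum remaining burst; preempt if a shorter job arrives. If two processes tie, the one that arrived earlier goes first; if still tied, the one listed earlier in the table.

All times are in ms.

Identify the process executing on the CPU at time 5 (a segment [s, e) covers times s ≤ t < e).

Timeline: | T1 0-1 | T2 1-2 | T3 2-5 | T5 5-12 | T2 12-20 | T4 20-29 | T1 29-40 |
Completion: T1=40  T2=20  T3=5  T4=29  T5=12
Turnaround (C−A): T1=40  T2=19  T3=3  T4=26  T5=8

T5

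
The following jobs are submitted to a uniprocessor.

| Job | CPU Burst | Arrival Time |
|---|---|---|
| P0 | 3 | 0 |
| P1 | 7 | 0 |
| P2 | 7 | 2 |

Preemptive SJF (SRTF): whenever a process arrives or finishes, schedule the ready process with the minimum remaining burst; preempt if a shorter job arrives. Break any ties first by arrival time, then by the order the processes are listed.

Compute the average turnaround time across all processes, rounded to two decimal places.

Schedule: | P0 0-3 | P1 3-10 | P2 10-17 |
Completion: P0=3  P1=10  P2=17
Turnaround (C−A): P0=3  P1=10  P2=15
Turnaround times: P0=3, P1=10, P2=15
Average turnaround = (3+10+15) / 3 = 28/3 = 9.33

9.33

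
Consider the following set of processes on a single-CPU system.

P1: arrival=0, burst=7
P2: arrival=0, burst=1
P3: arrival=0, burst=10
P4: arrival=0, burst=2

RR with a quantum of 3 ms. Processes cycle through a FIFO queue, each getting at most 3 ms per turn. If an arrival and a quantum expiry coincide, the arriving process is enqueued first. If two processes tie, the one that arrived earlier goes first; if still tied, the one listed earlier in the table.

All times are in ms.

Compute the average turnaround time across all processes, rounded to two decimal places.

12.25

Schedule: | P1 0-3 | P2 3-4 | P3 4-7 | P4 7-9 | P1 9-12 | P3 12-15 | P1 15-16 | P3 16-20 |
Completion: P1=16  P2=4  P3=20  P4=9
Turnaround times: P1=16, P2=4, P3=20, P4=9
Average turnaround = (16+4+20+9) / 4 = 49/4 = 12.25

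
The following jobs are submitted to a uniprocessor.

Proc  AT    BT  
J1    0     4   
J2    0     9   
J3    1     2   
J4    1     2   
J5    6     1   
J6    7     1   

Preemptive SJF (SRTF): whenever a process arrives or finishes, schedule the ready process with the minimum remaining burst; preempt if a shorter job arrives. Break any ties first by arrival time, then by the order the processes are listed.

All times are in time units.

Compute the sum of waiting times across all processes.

18

Schedule: | J1 0-1 | J3 1-3 | J4 3-5 | J1 5-6 | J5 6-7 | J6 7-8 | J1 8-10 | J2 10-19 |
Completion: J1=10  J2=19  J3=3  J4=5  J5=7  J6=8
Turnaround (C−A): J1=10  J2=19  J3=2  J4=4  J5=1  J6=1
Waiting = turnaround − burst: J1=6, J2=10, J3=0, J4=2, J5=0, J6=0
Total waiting = 6 + 10 + 0 + 2 + 0 + 0 = 18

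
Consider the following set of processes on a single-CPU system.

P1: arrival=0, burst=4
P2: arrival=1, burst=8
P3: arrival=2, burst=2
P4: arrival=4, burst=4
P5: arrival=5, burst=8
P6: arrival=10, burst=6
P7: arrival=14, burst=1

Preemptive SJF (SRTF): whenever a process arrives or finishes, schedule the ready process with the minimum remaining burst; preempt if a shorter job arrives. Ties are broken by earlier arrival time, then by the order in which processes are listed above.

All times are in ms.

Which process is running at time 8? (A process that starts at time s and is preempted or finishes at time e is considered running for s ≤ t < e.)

P4

Gantt: | P1 0-4 | P3 4-6 | P4 6-10 | P6 10-14 | P7 14-15 | P6 15-17 | P2 17-25 | P5 25-33 |
Completion: P1=4  P2=25  P3=6  P4=10  P5=33  P6=17  P7=15
Turnaround (C−A): P1=4  P2=24  P3=4  P4=6  P5=28  P6=7  P7=1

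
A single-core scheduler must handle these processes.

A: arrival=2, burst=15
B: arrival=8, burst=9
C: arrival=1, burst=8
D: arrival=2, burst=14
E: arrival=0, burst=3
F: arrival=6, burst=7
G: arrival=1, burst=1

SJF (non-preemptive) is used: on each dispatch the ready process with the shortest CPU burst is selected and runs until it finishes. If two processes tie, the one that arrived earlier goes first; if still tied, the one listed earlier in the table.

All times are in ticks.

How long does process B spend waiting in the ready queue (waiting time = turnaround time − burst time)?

Gantt: | E 0-3 | G 3-4 | C 4-12 | F 12-19 | B 19-28 | D 28-42 | A 42-57 |
Completion: A=57  B=28  C=12  D=42  E=3  F=19  G=4
Waiting(B) = turnaround − burst = 20 − 9 = 11

11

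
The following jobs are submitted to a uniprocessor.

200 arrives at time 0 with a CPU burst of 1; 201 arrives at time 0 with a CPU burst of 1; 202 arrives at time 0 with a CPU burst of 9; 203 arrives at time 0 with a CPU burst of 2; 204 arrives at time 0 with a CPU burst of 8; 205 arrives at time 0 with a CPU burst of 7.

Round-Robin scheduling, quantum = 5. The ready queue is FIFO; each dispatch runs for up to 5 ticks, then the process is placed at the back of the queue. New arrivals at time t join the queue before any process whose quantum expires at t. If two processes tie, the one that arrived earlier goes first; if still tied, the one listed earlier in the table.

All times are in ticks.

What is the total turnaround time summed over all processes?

Timeline: | 200 0-1 | 201 1-2 | 202 2-7 | 203 7-9 | 204 9-14 | 205 14-19 | 202 19-23 | 204 23-26 | 205 26-28 |
Completion: 200=1  201=2  202=23  203=9  204=26  205=28
Turnaround (C−A): 200=1  201=2  202=23  203=9  204=26  205=28
Turnaround = completion − arrival: 200=1, 201=2, 202=23, 203=9, 204=26, 205=28
Total turnaround = 1 + 2 + 23 + 9 + 26 + 28 = 89

89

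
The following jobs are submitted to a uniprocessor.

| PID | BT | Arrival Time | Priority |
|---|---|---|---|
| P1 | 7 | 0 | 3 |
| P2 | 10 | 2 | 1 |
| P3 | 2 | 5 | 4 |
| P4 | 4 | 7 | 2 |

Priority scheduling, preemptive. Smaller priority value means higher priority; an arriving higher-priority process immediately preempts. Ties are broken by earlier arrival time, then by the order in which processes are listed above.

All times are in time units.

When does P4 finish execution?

Schedule: | P1 0-2 | P2 2-12 | P4 12-16 | P1 16-21 | P3 21-23 |
Completion: P1=21  P2=12  P3=23  P4=16
Turnaround (C−A): P1=21  P2=10  P3=18  P4=9

16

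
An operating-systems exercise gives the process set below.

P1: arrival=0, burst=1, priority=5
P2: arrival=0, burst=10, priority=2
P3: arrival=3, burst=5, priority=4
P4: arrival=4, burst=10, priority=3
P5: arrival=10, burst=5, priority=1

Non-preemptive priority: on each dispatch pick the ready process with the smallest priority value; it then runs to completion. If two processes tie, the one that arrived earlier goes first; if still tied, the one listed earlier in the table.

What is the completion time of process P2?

Gantt: | P2 0-10 | P5 10-15 | P4 15-25 | P3 25-30 | P1 30-31 |
Completion: P1=31  P2=10  P3=30  P4=25  P5=15
Turnaround (C−A): P1=31  P2=10  P3=27  P4=21  P5=5

10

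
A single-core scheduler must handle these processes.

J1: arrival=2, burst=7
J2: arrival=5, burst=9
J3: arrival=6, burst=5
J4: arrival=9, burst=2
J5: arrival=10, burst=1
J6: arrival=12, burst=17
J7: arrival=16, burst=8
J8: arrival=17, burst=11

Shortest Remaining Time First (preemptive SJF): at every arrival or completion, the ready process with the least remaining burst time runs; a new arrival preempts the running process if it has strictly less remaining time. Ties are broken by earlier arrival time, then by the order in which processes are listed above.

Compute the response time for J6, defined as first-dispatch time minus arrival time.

33

Timeline: | idle 0-2 | J1 2-9 | J4 9-11 | J5 11-12 | J3 12-17 | J7 17-25 | J2 25-34 | J8 34-45 | J6 45-62 |
Completion: J1=9  J2=34  J3=17  J4=11  J5=12  J6=62  J7=25  J8=45
Turnaround (C−A): J1=7  J2=29  J3=11  J4=2  J5=2  J6=50  J7=9  J8=28
Response(J6) = first start − arrival = 45 − 12 = 33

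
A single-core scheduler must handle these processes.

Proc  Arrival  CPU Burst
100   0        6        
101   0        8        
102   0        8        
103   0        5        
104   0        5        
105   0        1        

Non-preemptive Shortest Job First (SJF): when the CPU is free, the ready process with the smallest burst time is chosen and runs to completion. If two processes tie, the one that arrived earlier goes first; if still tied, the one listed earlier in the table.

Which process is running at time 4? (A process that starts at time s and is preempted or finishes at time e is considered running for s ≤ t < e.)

Schedule: | 105 0-1 | 103 1-6 | 104 6-11 | 100 11-17 | 101 17-25 | 102 25-33 |
Completion: 100=17  101=25  102=33  103=6  104=11  105=1

103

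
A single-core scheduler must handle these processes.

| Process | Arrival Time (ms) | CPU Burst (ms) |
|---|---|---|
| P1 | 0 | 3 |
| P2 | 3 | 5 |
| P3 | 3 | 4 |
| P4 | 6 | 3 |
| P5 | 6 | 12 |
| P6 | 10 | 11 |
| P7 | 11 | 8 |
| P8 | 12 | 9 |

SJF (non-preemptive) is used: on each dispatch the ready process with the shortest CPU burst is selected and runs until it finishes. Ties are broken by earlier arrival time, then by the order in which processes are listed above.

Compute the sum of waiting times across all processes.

Timeline: | P1 0-3 | P3 3-7 | P4 7-10 | P2 10-15 | P7 15-23 | P8 23-32 | P6 32-43 | P5 43-55 |
Completion: P1=3  P2=15  P3=7  P4=10  P5=55  P6=43  P7=23  P8=32
Waiting = turnaround − burst: P1=0, P2=7, P3=0, P4=1, P5=37, P6=22, P7=4, P8=11
Total waiting = 0 + 7 + 0 + 1 + 37 + 22 + 4 + 11 = 82

82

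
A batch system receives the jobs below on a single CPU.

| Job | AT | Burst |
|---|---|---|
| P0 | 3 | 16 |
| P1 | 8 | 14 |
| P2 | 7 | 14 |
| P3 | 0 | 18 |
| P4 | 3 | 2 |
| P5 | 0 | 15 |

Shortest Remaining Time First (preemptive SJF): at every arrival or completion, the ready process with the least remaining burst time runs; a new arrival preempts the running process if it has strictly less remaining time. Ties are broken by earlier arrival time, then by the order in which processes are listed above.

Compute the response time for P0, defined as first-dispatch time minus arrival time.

42

Timeline: | P5 0-3 | P4 3-5 | P5 5-17 | P2 17-31 | P1 31-45 | P0 45-61 | P3 61-79 |
Completion: P0=61  P1=45  P2=31  P3=79  P4=5  P5=17
Response(P0) = first start − arrival = 45 − 3 = 42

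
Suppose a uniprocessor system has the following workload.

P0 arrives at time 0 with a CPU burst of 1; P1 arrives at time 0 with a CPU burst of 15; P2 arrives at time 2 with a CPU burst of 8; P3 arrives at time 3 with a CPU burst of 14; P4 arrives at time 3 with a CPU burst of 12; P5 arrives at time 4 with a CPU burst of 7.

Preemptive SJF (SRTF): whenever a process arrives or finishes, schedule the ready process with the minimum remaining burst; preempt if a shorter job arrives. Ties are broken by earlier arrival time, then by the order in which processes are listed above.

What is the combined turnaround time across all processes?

145

Gantt: | P0 0-1 | P1 1-2 | P2 2-10 | P5 10-17 | P4 17-29 | P1 29-43 | P3 43-57 |
Completion: P0=1  P1=43  P2=10  P3=57  P4=29  P5=17
Turnaround (C−A): P0=1  P1=43  P2=8  P3=54  P4=26  P5=13
Turnaround = completion − arrival: P0=1, P1=43, P2=8, P3=54, P4=26, P5=13
Total turnaround = 1 + 43 + 8 + 54 + 26 + 13 = 145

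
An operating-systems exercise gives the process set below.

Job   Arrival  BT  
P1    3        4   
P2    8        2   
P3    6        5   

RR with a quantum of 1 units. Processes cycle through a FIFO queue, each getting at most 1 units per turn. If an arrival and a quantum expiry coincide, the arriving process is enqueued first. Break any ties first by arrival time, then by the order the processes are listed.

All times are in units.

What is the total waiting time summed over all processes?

Gantt: | idle 0-3 | P1 3-6 | P3 6-7 | P1 7-8 | P3 8-9 | P2 9-10 | P3 10-11 | P2 11-12 | P3 12-14 |
Completion: P1=8  P2=12  P3=14
Waiting = turnaround − burst: P1=1, P2=2, P3=3
Total waiting = 1 + 2 + 3 = 6

6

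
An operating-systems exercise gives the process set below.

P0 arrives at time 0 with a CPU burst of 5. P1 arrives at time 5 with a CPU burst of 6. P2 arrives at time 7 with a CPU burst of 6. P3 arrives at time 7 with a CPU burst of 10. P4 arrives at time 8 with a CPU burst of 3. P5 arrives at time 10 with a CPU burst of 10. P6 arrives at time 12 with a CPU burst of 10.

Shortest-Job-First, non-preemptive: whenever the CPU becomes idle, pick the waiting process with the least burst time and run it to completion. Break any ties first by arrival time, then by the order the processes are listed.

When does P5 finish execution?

40

Gantt: | P0 0-5 | P1 5-11 | P4 11-14 | P2 14-20 | P3 20-30 | P5 30-40 | P6 40-50 |
Completion: P0=5  P1=11  P2=20  P3=30  P4=14  P5=40  P6=50
Turnaround (C−A): P0=5  P1=6  P2=13  P3=23  P4=6  P5=30  P6=38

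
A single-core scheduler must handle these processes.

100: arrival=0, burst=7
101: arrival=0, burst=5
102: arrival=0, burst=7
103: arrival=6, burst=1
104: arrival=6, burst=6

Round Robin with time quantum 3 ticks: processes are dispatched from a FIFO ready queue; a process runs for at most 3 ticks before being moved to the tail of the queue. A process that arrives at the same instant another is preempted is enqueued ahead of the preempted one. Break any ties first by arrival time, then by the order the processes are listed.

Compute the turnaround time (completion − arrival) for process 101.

Gantt: | 100 0-3 | 101 3-6 | 102 6-9 | 100 9-12 | 103 12-13 | 104 13-16 | 101 16-18 | 102 18-21 | 100 21-22 | 104 22-25 | 102 25-26 |
Completion: 100=22  101=18  102=26  103=13  104=25
Turnaround (C−A): 100=22  101=18  102=26  103=7  104=19
Turnaround(101) = completion − arrival = 18 − 0 = 18

18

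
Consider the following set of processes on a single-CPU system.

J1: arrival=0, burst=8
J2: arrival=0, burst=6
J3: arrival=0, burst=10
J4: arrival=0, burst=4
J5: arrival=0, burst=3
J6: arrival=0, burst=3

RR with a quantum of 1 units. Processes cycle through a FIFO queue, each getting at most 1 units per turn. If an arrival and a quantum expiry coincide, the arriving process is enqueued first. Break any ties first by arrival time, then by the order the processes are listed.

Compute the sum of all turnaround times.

Timeline: | J1 0-1 | J2 1-2 | J3 2-3 | J4 3-4 | J5 4-5 | J6 5-6 | J1 6-7 | J2 7-8 | J3 8-9 | J4 9-10 | J5 10-11 | J6 11-12 | J1 12-13 | J2 13-14 | J3 14-15 | J4 15-16 | J5 16-17 | J6 17-18 | J1 18-19 | J2 19-20 | J3 20-21 | J4 21-22 | J1 22-23 | J2 23-24 | J3 24-25 | J1 25-26 | J2 26-27 | J3 27-28 | J1 28-29 | J3 29-30 | J1 30-31 | J3 31-34 |
Completion: J1=31  J2=27  J3=34  J4=22  J5=17  J6=18
Turnaround (C−A): J1=31  J2=27  J3=34  J4=22  J5=17  J6=18
Turnaround = completion − arrival: J1=31, J2=27, J3=34, J4=22, J5=17, J6=18
Total turnaround = 31 + 27 + 34 + 22 + 17 + 18 = 149

149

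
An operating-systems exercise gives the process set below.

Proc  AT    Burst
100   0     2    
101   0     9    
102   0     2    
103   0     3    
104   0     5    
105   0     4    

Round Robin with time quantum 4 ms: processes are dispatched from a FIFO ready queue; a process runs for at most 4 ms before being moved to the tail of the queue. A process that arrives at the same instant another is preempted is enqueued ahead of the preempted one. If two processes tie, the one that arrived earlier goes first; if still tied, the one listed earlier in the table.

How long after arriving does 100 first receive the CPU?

0

Gantt: | 100 0-2 | 101 2-6 | 102 6-8 | 103 8-11 | 104 11-15 | 105 15-19 | 101 19-23 | 104 23-24 | 101 24-25 |
Completion: 100=2  101=25  102=8  103=11  104=24  105=19
Response(100) = first start − arrival = 0 − 0 = 0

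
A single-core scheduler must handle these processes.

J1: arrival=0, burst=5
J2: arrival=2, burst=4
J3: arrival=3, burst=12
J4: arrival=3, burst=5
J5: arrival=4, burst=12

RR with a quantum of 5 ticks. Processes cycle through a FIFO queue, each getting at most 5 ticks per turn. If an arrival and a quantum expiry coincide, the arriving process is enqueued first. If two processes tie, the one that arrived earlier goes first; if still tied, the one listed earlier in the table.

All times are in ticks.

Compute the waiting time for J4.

Timeline: | J1 0-5 | J2 5-9 | J3 9-14 | J4 14-19 | J5 19-24 | J3 24-29 | J5 29-34 | J3 34-36 | J5 36-38 |
Completion: J1=5  J2=9  J3=36  J4=19  J5=38
Waiting(J4) = turnaround − burst = 16 − 5 = 11

11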